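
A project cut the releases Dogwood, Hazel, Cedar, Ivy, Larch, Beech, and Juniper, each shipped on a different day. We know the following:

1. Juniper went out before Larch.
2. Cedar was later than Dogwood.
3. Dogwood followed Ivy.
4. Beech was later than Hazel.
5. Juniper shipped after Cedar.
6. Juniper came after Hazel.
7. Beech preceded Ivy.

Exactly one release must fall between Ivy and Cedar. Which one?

Tracing the constraints gives Ivy → Dogwood → Cedar, so Dogwood sits after Ivy and before Cedar.
No other release is forced both after Ivy and before Cedar.

Dogwood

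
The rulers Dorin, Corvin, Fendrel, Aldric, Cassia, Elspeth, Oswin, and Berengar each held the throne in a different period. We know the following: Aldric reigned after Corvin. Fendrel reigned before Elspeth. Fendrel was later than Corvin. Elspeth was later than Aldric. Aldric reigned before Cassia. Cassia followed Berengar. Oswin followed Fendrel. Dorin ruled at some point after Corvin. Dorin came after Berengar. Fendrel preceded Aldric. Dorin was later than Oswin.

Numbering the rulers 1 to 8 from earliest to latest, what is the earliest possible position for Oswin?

Corvin and Fendrel must both come before Oswin — 2 forced predecessors.
Nothing else is forced ahead of Oswin, so their earliest slot is position 2 + 1 = 3.

3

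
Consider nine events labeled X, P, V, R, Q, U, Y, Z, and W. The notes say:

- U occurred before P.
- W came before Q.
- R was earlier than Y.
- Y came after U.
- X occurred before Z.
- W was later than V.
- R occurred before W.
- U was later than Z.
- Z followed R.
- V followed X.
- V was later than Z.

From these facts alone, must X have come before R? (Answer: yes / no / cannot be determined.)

cannot be determined

No chain of stated constraints runs from X to R, and none runs from R to X either.
So the relative order of X and R is not fixed by the given facts.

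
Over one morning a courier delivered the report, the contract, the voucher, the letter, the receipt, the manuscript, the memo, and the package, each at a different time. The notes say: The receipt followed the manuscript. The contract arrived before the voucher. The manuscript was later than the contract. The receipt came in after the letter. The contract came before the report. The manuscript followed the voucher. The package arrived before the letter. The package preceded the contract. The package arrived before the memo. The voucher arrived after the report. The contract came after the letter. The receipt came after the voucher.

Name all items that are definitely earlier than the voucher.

the contract, the letter, the package, the report

Directly stated before the voucher: the contract and the report.
The letter reaches the voucher via the letter → the contract → the voucher.
The package reaches the voucher via the package → the contract → the voucher.
No chain forces the receipt (or any of the others) ahead of the voucher.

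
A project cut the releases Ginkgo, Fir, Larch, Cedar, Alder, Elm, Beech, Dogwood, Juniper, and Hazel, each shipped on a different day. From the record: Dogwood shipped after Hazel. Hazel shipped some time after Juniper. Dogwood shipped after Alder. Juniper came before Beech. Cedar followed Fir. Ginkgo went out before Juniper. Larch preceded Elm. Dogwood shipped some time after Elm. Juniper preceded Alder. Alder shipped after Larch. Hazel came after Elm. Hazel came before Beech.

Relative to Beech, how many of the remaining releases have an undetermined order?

Forced before Beech: Elm, Ginkgo, Hazel, Juniper, and Larch.
That leaves Alder, Cedar, Dogwood, and Fir with no forced order relative to Beech — 4.

4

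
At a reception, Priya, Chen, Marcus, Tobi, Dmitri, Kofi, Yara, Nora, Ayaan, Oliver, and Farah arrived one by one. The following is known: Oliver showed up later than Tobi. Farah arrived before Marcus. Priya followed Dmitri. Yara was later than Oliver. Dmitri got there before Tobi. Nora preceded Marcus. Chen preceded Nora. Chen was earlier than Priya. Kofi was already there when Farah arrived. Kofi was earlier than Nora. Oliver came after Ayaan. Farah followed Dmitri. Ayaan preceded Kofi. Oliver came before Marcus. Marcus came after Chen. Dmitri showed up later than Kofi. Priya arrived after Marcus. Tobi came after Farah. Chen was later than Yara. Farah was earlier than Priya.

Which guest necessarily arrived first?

Ayaan has a chain of constraints placing them before every other guest, so Ayaan must be first.

Ayaan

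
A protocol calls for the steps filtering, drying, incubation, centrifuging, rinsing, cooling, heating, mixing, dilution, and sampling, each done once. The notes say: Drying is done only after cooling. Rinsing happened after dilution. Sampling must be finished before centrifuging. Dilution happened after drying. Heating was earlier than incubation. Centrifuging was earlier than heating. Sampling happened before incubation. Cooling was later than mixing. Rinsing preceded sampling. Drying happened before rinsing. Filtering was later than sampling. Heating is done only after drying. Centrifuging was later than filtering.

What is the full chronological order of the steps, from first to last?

mixing, cooling, drying, dilution, rinsing, sampling, filtering, centrifuging, heating, incubation

The constraints fix every adjacent pair, so only one ordering works:
mixing → cooling → drying → dilution → rinsing → sampling → filtering → centrifuging → heating → incubation.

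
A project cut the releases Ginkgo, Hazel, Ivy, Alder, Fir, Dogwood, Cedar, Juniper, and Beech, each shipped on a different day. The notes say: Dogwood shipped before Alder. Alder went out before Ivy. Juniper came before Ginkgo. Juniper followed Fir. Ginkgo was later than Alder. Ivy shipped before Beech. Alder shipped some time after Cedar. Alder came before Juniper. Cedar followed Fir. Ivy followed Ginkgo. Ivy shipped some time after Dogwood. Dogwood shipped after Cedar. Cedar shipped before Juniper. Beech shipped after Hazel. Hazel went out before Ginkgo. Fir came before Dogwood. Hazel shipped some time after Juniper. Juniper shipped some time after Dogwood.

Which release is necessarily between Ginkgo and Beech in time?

Tracing the constraints gives Ginkgo → Ivy → Beech, so Ivy sits after Ginkgo and before Beech.
No other release is forced both after Ginkgo and before Beech.

Ivy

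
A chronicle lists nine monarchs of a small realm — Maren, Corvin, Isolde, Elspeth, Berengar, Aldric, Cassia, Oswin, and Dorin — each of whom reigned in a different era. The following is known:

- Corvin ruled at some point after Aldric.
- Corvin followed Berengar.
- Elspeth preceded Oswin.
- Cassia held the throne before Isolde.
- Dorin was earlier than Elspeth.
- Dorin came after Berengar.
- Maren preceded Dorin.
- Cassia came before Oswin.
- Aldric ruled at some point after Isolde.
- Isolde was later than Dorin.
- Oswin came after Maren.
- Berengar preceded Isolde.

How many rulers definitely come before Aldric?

5

Directly stated before Aldric: Isolde.
Berengar reaches Aldric via Berengar → Isolde → Aldric.
Cassia reaches Aldric via Cassia → Isolde → Aldric.
Dorin reaches Aldric via Dorin → Isolde → Aldric.
Likewise Maren reaches Aldric by chaining the stated constraints.
That's Berengar, Cassia, Dorin, Isolde, and Maren — 5 in all.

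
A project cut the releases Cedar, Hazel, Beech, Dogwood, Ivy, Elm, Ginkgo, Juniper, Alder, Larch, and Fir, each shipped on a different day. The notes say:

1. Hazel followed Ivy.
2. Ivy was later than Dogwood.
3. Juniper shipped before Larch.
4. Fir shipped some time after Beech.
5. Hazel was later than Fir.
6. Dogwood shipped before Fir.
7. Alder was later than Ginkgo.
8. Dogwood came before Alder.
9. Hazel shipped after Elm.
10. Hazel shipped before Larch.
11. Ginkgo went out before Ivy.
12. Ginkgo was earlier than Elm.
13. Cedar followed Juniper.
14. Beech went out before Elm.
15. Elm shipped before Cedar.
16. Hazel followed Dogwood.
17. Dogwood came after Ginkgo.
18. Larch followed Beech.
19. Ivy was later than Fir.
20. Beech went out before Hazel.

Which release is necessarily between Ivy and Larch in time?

Hazel

Tracing the constraints gives Ivy → Hazel → Larch, so Hazel sits after Ivy and before Larch.
No other release is forced both after Ivy and before Larch.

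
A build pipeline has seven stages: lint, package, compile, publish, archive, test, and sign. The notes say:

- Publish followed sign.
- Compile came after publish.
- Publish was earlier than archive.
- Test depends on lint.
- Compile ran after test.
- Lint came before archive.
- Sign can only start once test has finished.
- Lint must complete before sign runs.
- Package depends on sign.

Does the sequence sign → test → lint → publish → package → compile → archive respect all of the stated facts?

The constraints require test before sign, but in the proposed sequence sign appears ahead of test. That one violation is enough.

no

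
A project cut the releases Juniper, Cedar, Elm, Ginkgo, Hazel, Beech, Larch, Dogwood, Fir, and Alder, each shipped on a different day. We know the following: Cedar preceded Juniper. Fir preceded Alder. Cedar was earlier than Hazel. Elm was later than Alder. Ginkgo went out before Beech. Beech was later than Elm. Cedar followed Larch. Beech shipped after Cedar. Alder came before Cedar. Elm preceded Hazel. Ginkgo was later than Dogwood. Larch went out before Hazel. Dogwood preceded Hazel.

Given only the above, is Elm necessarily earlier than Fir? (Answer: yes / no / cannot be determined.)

no

Tracing the constraints gives Fir → Alder → Elm, so Fir must come before Elm.
That means Elm cannot be before Fir.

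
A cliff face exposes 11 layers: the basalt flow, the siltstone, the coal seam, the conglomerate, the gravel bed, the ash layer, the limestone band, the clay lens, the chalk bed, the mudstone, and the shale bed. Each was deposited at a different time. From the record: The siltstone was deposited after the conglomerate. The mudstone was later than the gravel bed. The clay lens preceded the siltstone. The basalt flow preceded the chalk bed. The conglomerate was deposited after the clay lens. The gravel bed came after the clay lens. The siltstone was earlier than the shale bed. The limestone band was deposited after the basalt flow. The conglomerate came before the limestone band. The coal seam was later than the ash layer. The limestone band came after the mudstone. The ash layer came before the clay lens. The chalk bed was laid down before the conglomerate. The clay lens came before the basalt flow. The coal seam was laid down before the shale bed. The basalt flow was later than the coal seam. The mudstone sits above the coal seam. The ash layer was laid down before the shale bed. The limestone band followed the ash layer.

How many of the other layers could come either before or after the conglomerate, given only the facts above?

Forced before the conglomerate: the ash layer, the basalt flow, the chalk bed, the clay lens, and the coal seam; forced after the conglomerate: the limestone band, the shale bed, and the siltstone.
That leaves the gravel bed and the mudstone with no forced order relative to the conglomerate — 2.

2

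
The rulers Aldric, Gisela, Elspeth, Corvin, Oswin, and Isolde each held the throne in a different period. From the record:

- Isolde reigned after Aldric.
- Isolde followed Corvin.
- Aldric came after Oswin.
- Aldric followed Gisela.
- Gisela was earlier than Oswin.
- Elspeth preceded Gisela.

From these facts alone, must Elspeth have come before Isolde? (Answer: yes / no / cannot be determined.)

Chain the constraints: Elspeth → Gisela → Aldric → Isolde. Each link is directly stated, so Elspeth comes before Isolde.

yes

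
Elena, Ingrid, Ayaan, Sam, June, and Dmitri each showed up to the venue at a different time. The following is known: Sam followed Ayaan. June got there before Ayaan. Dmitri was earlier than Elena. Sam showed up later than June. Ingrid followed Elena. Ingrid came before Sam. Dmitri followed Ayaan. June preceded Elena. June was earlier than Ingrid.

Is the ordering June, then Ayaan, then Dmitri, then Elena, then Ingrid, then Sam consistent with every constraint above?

Check each stated constraint against the proposed order — e.g. June is ahead of Ingrid; June is ahead of Sam. Every pair is in the required order; nothing is violated.

yes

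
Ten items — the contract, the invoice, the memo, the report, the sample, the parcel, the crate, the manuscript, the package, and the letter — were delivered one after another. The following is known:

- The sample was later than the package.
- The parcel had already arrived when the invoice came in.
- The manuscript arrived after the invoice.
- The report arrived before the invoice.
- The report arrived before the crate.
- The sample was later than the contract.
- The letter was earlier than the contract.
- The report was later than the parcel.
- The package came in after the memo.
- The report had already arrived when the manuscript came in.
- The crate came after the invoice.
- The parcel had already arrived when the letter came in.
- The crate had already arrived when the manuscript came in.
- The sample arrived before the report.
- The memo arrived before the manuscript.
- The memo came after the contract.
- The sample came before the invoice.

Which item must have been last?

Every other item has a chain of constraints placing it before the manuscript, so the manuscript is last.

the manuscript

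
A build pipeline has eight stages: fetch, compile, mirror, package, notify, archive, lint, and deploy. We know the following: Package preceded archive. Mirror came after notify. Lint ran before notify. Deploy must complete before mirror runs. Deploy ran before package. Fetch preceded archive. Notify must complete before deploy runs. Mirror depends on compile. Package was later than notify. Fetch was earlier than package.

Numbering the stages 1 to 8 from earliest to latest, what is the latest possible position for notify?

4

Notify must come before archive, deploy, mirror, and package — 4 stages forced after it.
Everything else can be placed before notify in some valid order, so notify can sit as late as position 8 − 4 = 4.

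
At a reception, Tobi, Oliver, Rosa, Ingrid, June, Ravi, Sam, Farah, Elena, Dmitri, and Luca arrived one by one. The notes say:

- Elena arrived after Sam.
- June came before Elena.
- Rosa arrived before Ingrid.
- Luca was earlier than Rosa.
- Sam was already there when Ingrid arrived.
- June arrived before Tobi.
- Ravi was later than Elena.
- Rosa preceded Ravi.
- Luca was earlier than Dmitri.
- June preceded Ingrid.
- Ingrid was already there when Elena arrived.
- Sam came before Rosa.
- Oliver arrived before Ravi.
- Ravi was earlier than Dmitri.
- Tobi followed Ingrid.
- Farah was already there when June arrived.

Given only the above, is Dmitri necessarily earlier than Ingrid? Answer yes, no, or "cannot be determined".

no

Tracing the constraints gives Ingrid → Elena → Ravi → Dmitri, so Ingrid must come before Dmitri.
That means Dmitri cannot be before Ingrid.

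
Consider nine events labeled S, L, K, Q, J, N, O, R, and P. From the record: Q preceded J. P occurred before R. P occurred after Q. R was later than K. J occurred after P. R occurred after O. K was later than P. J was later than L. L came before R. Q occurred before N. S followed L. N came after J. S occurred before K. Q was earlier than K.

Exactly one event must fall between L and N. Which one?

J

Tracing the constraints gives L → J → N, so J sits after L and before N.
No other event is forced both after L and before N.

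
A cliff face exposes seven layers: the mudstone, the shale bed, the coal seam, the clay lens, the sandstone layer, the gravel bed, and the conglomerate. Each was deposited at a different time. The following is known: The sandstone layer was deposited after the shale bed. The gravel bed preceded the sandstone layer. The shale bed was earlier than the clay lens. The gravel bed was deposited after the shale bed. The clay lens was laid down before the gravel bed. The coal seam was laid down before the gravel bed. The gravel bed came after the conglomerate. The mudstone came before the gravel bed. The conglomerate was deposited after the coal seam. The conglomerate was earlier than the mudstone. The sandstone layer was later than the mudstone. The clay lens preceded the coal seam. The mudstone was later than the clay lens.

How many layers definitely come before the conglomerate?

Directly stated before the conglomerate: the coal seam.
The clay lens reaches the conglomerate via the clay lens → the coal seam → the conglomerate.
The shale bed reaches the conglomerate via the shale bed → the clay lens → the coal seam → the conglomerate.
No chain forces the gravel bed (or any of the others) ahead of the conglomerate.
That's the clay lens, the coal seam, and the shale bed — 3 in all.

3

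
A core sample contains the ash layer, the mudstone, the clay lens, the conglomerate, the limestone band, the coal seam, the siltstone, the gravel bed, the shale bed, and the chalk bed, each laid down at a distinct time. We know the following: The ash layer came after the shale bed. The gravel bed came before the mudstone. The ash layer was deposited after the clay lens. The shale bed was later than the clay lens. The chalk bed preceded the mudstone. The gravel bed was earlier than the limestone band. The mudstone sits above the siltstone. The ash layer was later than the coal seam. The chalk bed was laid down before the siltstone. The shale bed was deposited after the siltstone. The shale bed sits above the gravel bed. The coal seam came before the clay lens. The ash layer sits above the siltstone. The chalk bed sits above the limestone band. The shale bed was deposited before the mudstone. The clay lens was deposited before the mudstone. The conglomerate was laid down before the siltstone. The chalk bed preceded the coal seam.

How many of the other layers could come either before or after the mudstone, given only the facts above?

Forced before the mudstone: the chalk bed, the clay lens, the coal seam, the conglomerate, the gravel bed, the limestone band, the shale bed, and the siltstone.
That leaves the ash layer with no forced order relative to the mudstone — 1.

1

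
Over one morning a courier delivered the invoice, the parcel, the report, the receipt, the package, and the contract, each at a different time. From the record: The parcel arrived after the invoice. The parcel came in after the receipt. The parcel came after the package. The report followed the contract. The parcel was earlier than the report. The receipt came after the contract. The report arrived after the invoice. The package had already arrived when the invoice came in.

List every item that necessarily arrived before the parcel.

the contract, the invoice, the package, the receipt

Directly stated before the parcel: the invoice, the package, and the receipt.
The contract reaches the parcel via the contract → the receipt → the parcel.
No chain forces the report ahead of the parcel.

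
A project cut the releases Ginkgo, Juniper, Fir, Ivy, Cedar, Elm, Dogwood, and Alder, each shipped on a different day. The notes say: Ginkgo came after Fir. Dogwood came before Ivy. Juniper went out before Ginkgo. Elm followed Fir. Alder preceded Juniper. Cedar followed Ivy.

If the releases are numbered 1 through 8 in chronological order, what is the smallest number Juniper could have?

Alder must come before Juniper — 1 forced predecessor.
Nothing else is forced ahead of Juniper, so its earliest slot is position 1 + 1 = 2.

2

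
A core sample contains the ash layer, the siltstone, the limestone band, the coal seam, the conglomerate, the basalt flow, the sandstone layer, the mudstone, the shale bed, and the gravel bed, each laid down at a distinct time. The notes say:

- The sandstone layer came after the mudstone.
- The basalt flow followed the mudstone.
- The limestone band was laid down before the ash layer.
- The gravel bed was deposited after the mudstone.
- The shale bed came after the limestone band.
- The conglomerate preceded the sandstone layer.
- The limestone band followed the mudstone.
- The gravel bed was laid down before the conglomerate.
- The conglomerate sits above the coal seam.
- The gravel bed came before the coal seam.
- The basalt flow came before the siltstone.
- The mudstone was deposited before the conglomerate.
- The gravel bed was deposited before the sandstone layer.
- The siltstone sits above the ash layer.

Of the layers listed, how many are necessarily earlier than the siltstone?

Directly stated before the siltstone: the ash layer and the basalt flow.
The limestone band reaches the siltstone via the limestone band → the ash layer → the siltstone.
The mudstone reaches the siltstone via the mudstone → the basalt flow → the siltstone.
No chain forces the conglomerate (or any of the others) ahead of the siltstone.
That's the ash layer, the basalt flow, the limestone band, and the mudstone — 4 in all.

4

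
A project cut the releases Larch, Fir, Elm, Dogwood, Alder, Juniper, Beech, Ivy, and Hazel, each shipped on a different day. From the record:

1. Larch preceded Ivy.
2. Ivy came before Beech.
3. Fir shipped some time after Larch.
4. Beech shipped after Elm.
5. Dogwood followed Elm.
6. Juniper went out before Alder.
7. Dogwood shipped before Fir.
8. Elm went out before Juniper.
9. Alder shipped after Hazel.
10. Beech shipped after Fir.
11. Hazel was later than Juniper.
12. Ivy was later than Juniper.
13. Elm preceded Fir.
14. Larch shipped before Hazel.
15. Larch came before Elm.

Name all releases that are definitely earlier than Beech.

Directly stated before Beech: Elm, Fir, and Ivy.
Dogwood reaches Beech via Dogwood → Fir → Beech.
Juniper reaches Beech via Juniper → Ivy → Beech.
Larch reaches Beech via Larch → Ivy → Beech.
No chain forces Alder (or any of the others) ahead of Beech.

Dogwood, Elm, Fir, Ivy, Juniper, Larch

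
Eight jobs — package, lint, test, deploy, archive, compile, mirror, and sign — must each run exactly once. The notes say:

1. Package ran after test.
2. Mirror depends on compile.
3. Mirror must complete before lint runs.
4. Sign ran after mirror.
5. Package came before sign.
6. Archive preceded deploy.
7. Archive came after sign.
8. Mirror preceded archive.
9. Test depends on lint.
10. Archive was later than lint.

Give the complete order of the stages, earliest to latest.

The constraints fix every adjacent pair, so only one ordering works:
compile → mirror → lint → test → package → sign → archive → deploy.

compile, mirror, lint, test, package, sign, archive, deploy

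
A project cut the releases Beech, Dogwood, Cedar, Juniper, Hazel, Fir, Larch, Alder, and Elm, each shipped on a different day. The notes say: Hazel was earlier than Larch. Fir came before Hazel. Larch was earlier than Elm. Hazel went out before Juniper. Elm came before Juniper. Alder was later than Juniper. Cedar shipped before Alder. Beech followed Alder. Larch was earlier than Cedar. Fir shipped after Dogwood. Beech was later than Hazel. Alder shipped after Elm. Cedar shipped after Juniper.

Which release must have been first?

Dogwood

Dogwood has a chain of constraints placing it before every other release, so Dogwood must be first.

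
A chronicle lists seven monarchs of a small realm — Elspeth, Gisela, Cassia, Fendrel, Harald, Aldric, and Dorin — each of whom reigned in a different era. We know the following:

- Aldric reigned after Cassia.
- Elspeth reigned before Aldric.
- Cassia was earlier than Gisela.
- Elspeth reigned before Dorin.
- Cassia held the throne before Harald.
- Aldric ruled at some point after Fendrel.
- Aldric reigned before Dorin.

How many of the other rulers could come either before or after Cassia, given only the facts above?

2

Forced after Cassia: Aldric, Dorin, Gisela, and Harald.
That leaves Elspeth and Fendrel with no forced order relative to Cassia — 2.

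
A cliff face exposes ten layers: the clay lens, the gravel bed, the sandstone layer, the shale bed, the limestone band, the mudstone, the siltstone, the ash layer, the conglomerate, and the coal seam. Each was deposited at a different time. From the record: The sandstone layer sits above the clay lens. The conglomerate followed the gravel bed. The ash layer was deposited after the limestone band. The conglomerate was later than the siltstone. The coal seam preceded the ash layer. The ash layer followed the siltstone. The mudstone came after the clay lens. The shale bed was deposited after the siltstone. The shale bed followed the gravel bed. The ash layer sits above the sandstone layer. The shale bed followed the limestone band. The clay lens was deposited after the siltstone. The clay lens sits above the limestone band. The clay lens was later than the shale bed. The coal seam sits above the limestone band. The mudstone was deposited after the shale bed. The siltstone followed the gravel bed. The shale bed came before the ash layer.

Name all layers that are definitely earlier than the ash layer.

the clay lens, the coal seam, the gravel bed, the limestone band, the sandstone layer, the shale bed, the siltstone

Directly stated before the ash layer: the coal seam, the limestone band, the sandstone layer, the shale bed, and the siltstone.
The clay lens reaches the ash layer via the clay lens → the sandstone layer → the ash layer.
The gravel bed reaches the ash layer via the gravel bed → the shale bed → the ash layer.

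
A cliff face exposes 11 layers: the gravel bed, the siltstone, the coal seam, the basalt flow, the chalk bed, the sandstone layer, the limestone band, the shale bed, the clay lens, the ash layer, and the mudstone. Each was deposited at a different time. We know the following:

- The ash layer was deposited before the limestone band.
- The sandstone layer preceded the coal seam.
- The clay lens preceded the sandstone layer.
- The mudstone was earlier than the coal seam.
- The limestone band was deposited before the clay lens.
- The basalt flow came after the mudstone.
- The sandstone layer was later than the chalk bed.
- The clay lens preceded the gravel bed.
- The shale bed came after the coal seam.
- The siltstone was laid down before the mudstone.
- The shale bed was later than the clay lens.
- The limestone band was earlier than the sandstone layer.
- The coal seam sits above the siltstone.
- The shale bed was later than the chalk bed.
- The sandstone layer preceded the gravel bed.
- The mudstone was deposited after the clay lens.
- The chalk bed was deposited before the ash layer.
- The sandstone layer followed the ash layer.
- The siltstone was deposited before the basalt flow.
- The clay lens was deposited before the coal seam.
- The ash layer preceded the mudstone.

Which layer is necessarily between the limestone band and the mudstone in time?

Tracing the constraints gives the limestone band → the clay lens → the mudstone, so the clay lens sits after the limestone band and before the mudstone.
No other layer is forced both after the limestone band and before the mudstone.

the clay lens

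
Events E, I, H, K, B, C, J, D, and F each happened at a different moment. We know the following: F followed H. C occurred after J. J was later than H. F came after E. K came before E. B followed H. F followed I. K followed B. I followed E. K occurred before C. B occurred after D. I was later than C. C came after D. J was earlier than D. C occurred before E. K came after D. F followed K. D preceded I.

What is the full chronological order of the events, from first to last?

H, J, D, B, K, C, E, I, F

The constraints fix every adjacent pair, so only one ordering works:
H → J → D → B → K → C → E → I → F.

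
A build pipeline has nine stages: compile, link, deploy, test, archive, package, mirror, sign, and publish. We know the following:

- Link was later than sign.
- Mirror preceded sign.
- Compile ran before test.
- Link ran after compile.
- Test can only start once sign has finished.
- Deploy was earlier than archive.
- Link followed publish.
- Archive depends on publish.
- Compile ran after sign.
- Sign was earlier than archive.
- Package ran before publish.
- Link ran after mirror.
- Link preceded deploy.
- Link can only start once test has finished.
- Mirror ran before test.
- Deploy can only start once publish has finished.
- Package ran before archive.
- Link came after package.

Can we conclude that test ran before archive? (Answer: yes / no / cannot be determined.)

Chain the constraints: test → link → deploy → archive. Each link is directly stated, so test comes before archive.

yes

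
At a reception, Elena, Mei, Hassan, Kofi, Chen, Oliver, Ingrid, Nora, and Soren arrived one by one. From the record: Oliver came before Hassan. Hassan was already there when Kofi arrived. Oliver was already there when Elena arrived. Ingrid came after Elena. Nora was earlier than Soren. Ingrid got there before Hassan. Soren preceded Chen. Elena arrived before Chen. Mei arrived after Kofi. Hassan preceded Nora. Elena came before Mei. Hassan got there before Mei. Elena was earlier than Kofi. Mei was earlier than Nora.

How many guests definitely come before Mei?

Directly stated before Mei: Elena, Hassan, and Kofi.
Ingrid reaches Mei via Ingrid → Hassan → Mei.
Oliver reaches Mei via Oliver → Hassan → Mei.
No chain forces Soren (or any of the others) ahead of Mei.
That's Elena, Hassan, Ingrid, Kofi, and Oliver — 5 in all.

5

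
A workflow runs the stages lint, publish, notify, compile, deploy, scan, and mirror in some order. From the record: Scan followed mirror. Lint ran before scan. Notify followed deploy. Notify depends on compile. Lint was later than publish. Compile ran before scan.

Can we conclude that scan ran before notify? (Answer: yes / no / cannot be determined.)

No chain of stated constraints runs from scan to notify, and none runs from notify to scan either.
So the relative order of scan and notify is not fixed by the given facts.

cannot be determined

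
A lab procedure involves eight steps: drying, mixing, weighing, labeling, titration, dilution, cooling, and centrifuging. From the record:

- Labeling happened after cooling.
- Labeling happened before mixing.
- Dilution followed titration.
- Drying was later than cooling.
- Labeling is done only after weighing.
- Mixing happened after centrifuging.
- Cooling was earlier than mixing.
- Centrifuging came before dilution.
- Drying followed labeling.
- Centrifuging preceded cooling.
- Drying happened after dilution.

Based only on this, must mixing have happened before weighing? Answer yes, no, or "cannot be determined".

Tracing the constraints gives weighing → labeling → mixing, so weighing must come before mixing.
That means mixing cannot be before weighing.

no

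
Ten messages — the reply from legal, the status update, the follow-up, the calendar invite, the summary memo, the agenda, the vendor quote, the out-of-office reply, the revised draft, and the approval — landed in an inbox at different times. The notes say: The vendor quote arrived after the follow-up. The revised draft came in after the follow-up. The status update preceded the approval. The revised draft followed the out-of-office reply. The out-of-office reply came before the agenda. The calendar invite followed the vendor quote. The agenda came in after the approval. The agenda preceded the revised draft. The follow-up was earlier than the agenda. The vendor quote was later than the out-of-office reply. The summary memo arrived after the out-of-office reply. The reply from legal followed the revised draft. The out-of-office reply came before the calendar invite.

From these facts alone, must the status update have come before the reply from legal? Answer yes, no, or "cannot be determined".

Chain the constraints: the status update → the approval → the agenda → the revised draft → the reply from legal. Each link is directly stated, so the status update comes before the reply from legal.

yes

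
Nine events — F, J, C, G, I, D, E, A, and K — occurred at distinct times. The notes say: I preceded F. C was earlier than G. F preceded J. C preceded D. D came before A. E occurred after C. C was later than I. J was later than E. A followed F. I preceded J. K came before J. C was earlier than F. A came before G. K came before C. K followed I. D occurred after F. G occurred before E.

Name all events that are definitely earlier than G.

Directly stated before G: A and C.
D reaches G via D → A → G.
F reaches G via F → A → G.
I reaches G via I → C → G.
Likewise K reaches G by chaining the stated constraints.
No chain forces E (or any of the others) ahead of G.

A, C, D, F, I, K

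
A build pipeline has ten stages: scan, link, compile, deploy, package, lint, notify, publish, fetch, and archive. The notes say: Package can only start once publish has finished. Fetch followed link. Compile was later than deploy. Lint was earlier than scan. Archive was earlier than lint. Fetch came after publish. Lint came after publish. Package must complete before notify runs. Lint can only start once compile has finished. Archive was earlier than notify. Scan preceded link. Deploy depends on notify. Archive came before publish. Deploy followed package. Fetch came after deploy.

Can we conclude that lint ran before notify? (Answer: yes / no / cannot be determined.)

no

Tracing the constraints gives notify → deploy → compile → lint, so notify must come before lint.
That means lint cannot be before notify.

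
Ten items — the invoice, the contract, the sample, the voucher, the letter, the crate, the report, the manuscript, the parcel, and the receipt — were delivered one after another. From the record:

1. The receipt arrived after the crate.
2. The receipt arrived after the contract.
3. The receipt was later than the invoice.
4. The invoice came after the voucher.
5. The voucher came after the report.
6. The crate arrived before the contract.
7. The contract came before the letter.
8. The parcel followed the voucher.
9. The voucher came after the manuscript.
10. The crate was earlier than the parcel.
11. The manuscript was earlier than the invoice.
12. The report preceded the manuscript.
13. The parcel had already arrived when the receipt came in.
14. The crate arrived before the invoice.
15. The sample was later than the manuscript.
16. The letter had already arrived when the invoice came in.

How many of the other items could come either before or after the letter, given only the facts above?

5

Forced before the letter: the contract and the crate; forced after the letter: the invoice and the receipt.
That leaves the manuscript, the parcel, the report, the sample, and the voucher with no forced order relative to the letter — 5.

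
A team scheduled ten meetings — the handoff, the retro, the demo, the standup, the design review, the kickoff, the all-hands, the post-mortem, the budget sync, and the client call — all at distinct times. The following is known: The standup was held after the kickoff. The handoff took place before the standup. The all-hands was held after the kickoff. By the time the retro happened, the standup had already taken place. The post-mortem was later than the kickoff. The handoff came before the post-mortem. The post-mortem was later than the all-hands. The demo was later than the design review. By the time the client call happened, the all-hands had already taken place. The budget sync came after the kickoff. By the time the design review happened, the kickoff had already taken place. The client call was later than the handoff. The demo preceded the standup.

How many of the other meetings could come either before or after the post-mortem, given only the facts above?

Forced before the post-mortem: the all-hands, the handoff, and the kickoff.
That leaves the budget sync, the client call, the demo, the design review, the retro, and the standup with no forced order relative to the post-mortem — 6.

6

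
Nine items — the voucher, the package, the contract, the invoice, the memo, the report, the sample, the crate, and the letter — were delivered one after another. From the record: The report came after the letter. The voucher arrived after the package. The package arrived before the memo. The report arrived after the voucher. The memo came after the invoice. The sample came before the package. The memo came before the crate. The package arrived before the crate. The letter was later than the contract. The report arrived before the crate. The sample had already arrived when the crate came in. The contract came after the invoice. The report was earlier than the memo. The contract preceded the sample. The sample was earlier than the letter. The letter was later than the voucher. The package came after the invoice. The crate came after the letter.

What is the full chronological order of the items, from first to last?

the invoice, the contract, the sample, the package, the voucher, the letter, the report, the memo, the crate

The constraints fix every adjacent pair, so only one ordering works:
the invoice → the contract → the sample → the package → the voucher → the letter → the report → the memo → the crate.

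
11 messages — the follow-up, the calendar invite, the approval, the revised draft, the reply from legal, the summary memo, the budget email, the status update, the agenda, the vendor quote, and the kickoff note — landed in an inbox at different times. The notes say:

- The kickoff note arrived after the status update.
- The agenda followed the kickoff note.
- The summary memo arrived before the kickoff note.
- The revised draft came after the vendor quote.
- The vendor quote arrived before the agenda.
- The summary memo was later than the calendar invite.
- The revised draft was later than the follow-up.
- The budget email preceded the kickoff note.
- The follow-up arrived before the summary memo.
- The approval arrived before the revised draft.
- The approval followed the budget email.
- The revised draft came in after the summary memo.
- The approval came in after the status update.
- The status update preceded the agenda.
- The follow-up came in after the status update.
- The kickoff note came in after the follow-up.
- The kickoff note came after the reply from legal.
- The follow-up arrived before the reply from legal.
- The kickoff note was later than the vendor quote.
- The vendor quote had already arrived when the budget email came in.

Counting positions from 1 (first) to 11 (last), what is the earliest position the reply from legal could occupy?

3

The follow-up and the status update must both come before the reply from legal — 2 forced predecessors.
Nothing else is forced ahead of the reply from legal, so its earliest slot is position 2 + 1 = 3.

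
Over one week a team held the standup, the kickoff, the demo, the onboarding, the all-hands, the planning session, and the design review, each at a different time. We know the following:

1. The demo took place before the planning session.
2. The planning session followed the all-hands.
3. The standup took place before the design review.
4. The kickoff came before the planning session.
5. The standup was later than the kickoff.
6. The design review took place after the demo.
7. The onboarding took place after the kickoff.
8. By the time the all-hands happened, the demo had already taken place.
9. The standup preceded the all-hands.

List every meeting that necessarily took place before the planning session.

the all-hands, the demo, the kickoff, the standup

Directly stated before the planning session: the all-hands, the demo, and the kickoff.
The standup reaches the planning session via the standup → the all-hands → the planning session.
No chain forces the design review (or any of the others) ahead of the planning session.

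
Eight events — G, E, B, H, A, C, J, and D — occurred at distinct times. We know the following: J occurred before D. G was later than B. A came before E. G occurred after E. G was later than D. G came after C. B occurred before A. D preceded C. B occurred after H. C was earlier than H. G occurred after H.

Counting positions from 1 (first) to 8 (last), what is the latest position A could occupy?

A must come before E and G — 2 events forced after it.
Everything else can be placed before A in some valid order, so A can sit as late as position 8 − 2 = 6.

6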